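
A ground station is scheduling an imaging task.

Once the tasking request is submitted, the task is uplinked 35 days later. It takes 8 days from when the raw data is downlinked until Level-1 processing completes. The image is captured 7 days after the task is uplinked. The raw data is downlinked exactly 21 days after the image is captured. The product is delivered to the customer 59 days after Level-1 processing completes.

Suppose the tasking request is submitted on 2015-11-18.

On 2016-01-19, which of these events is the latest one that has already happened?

The tasking request is submitted: Nov 18, 2015.
The task is uplinked: Nov 18, 2015 + 35 days = Dec 23, 2015.
The image is captured: Dec 23, 2015 + 7 days = Dec 30, 2015.
The raw data is downlinked: Dec 30, 2015 + 21 days = Jan 20, 2016.
Level-1 processing completes: Jan 20, 2016 + 8 days = Jan 28, 2016.
The product is delivered to the customer: Jan 28, 2016 + 59 days = Mar 27, 2016.
Jan 19, 2016 falls between when the image is captured (Dec 30, 2015) and when the raw data is downlinked (Jan 20, 2016).

The image is captured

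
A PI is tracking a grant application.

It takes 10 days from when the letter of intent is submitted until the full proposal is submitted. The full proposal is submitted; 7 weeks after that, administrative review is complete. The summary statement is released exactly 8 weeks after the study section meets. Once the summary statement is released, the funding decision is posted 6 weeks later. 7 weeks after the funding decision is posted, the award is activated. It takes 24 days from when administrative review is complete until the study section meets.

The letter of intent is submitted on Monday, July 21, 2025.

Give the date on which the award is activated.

The letter of intent is submitted: Jul 21, 2025.
The full proposal is submitted: Jul 21, 2025 + 10 days = Jul 31, 2025.
Administrative review is complete: Jul 31, 2025 + 7 weeks = Sep 18, 2025.
The study section meets: Sep 18, 2025 + 24 days = Oct 12, 2025.
The summary statement is released: Oct 12, 2025 + 8 weeks = Dec 7, 2025.
The funding decision is posted: Dec 7, 2025 + 6 weeks = Jan 18, 2026.
The award is activated: Jan 18, 2026 + 7 weeks = Mar 8, 2026.

Sunday, March 8, 2026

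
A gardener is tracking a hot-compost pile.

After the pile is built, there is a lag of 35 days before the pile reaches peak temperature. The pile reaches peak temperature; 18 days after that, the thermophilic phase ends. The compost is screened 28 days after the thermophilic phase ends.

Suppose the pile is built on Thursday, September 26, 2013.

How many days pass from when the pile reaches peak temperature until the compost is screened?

Causal path: the pile reaches peak temperature → the thermophilic phase ends → the compost is screened.
Total delay along the path: 18 + 28 = 46 days.

46 days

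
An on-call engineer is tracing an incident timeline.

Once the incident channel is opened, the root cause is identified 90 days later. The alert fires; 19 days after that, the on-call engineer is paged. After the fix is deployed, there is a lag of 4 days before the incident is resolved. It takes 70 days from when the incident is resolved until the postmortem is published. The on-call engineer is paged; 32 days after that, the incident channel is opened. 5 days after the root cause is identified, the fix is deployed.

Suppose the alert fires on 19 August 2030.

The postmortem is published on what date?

The alert fires: Aug 19, 2030.
The on-call engineer is paged: Aug 19, 2030 + 19 days = Sep 7, 2030.
The incident channel is opened: Sep 7, 2030 + 32 days = Oct 9, 2030.
The root cause is identified: Oct 9, 2030 + 90 days = Jan 7, 2031.
The fix is deployed: Jan 7, 2031 + 5 days = Jan 12, 2031.
The incident is resolved: Jan 12, 2031 + 4 days = Jan 16, 2031.
The postmortem is published: Jan 16, 2031 + 70 days = Mar 27, 2031.

27 March 2031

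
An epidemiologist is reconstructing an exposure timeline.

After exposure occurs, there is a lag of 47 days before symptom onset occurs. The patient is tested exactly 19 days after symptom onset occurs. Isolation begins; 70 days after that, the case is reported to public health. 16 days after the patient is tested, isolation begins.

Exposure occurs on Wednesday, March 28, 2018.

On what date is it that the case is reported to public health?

Monday, August 27, 2018

Exposure occurs: Mar 28, 2018.
Symptom onset occurs: Mar 28, 2018 + 47 days = May 14, 2018.
The patient is tested: May 14, 2018 + 19 days = Jun 2, 2018.
Isolation begins: Jun 2, 2018 + 16 days = Jun 18, 2018.
The case is reported to public health: Jun 18, 2018 + 70 days = Aug 27, 2018.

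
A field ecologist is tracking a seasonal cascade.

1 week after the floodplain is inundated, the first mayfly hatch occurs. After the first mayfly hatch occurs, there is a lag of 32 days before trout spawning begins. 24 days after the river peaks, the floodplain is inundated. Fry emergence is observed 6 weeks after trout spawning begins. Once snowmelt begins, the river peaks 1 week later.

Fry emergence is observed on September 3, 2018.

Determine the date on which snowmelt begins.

May 14, 2018

Fry emergence is observed: Sep 3, 2018.
Trout spawning begins: Sep 3, 2018 − 6 weeks = Jul 23, 2018.
The first mayfly hatch occurs: Jul 23, 2018 − 32 days = Jun 21, 2018.
The floodplain is inundated: Jun 21, 2018 − 1 week = Jun 14, 2018.
The river peaks: Jun 14, 2018 − 24 days = May 21, 2018.
Snowmelt begins: May 21, 2018 − 1 week = May 14, 2018.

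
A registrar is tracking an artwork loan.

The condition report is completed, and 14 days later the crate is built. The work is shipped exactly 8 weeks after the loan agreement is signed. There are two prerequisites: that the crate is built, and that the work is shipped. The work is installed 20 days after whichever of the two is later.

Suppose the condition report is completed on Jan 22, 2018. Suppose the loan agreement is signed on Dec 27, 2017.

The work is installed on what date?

The condition report is completed: Jan 22, 2018.
The crate is built: Jan 22, 2018 + 14 days = Feb 5, 2018.
The loan agreement is signed: Dec 27, 2017.
The work is shipped: Dec 27, 2017 + 8 weeks = Feb 21, 2018.
Both prerequisites met — the crate is built (Feb 5, 2018), the work is shipped (Feb 21, 2018); the later is Feb 21, 2018.
The work is installed: Feb 21, 2018 + 20 days = Mar 13, 2018.

Mar 13, 2018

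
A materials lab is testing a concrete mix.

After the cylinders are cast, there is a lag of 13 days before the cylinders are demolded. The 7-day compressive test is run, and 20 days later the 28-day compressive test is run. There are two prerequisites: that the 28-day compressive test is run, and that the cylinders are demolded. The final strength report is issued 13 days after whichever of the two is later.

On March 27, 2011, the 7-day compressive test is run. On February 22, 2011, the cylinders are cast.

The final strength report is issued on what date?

The 7-day compressive test is run: Mar 27, 2011.
The 28-day compressive test is run: Mar 27, 2011 + 20 days = Apr 16, 2011.
The cylinders are cast: Feb 22, 2011.
The cylinders are demolded: Feb 22, 2011 + 13 days = Mar 7, 2011.
Both prerequisites met — the 28-day compressive test is run (Apr 16, 2011), the cylinders are demolded (Mar 7, 2011); the later is Apr 16, 2011.
The final strength report is issued: Apr 16, 2011 + 13 days = Apr 29, 2011.

April 29, 2011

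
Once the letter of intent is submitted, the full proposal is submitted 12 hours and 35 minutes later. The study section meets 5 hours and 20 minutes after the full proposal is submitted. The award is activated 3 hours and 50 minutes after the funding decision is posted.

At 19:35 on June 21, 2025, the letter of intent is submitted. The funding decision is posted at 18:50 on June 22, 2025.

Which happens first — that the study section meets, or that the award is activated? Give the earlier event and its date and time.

The letter of intent is submitted: 19:35 Jun 21, 2025.
The full proposal is submitted: 19:35 Jun 21, 2025 + 12h35m = 08:10 Jun 22, 2025.
The study section meets: 08:10 Jun 22, 2025 + 5h20m = 13:30 Jun 22, 2025.
The funding decision is posted: 18:50 Jun 22, 2025.
The award is activated: 18:50 Jun 22, 2025 + 3h50m = 22:40 Jun 22, 2025.
Comparing: the study section meets at 13:30 Jun 22, 2025 vs the award is activated at 22:40 Jun 22, 2025. Earlier: the study section meets.

The study section meets — 13:30 on June 22, 2025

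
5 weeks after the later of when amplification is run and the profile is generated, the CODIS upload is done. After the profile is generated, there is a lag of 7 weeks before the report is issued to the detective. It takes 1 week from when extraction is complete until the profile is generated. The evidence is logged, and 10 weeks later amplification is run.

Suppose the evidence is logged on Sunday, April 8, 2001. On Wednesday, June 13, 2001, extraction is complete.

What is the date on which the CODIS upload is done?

The evidence is logged: Apr 8, 2001.
Amplification is run: Apr 8, 2001 + 10 weeks = Jun 17, 2001.
Extraction is complete: Jun 13, 2001.
The profile is generated: Jun 13, 2001 + 1 week = Jun 20, 2001.
Both prerequisites met — amplification is run (Jun 17, 2001), the profile is generated (Jun 20, 2001); the later is Jun 20, 2001.
The CODIS upload is done: Jun 20, 2001 + 5 weeks = Jul 25, 2001.

Wednesday, July 25, 2001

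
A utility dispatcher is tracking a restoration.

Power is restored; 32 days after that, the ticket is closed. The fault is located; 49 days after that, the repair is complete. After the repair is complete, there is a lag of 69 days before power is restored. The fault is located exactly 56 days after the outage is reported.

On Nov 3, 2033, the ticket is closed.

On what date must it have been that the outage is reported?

Apr 11, 2033

The ticket is closed: Nov 3, 2033.
Power is restored: Nov 3, 2033 − 32 days = Oct 2, 2033.
The repair is complete: Oct 2, 2033 − 69 days = Jul 25, 2033.
The fault is located: Jul 25, 2033 − 49 days = Jun 6, 2033.
The outage is reported: Jun 6, 2033 − 56 days = Apr 11, 2033.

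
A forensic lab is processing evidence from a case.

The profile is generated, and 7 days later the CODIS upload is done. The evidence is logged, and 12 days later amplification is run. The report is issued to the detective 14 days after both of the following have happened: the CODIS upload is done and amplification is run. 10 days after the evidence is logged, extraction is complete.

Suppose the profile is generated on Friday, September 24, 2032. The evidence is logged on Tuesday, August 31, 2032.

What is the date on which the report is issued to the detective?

The profile is generated: Sep 24, 2032.
The CODIS upload is done: Sep 24, 2032 + 7 days = Oct 1, 2032.
The evidence is logged: Aug 31, 2032.
Amplification is run: Aug 31, 2032 + 12 days = Sep 12, 2032.
Both prerequisites met — the CODIS upload is done (Oct 1, 2032), amplification is run (Sep 12, 2032); the later is Oct 1, 2032.
The report is issued to the detective: Oct 1, 2032 + 14 days = Oct 15, 2032.

Friday, October 15, 2032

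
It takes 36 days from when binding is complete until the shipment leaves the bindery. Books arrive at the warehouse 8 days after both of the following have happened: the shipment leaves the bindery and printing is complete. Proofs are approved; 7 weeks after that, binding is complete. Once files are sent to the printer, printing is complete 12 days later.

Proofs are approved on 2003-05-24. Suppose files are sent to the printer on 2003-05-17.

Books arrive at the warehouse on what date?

Proofs are approved: May 24, 2003.
Binding is complete: May 24, 2003 + 7 weeks = Jul 12, 2003.
The shipment leaves the bindery: Jul 12, 2003 + 36 days = Aug 17, 2003.
Files are sent to the printer: May 17, 2003.
Printing is complete: May 17, 2003 + 12 days = May 29, 2003.
Both prerequisites met — the shipment leaves the bindery (Aug 17, 2003), printing is complete (May 29, 2003); the later is Aug 17, 2003.
Books arrive at the warehouse: Aug 17, 2003 + 8 days = Aug 25, 2003.

2003-08-25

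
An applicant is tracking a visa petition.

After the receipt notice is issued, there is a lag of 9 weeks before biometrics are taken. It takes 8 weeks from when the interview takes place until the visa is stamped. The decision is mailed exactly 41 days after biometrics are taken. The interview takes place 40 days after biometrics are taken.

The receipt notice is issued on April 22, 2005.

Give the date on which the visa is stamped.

September 28, 2005

The receipt notice is issued: Apr 22, 2005.
Biometrics are taken: Apr 22, 2005 + 9 weeks = Jun 24, 2005.
The interview takes place: Jun 24, 2005 + 40 days = Aug 3, 2005.
The visa is stamped: Aug 3, 2005 + 8 weeks = Sep 28, 2005.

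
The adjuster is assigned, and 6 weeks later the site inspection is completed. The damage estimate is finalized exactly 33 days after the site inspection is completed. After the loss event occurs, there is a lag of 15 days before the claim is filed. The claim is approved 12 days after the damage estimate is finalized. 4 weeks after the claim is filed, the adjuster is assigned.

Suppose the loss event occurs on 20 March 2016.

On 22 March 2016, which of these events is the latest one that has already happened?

The loss event occurs: Mar 20, 2016.
The claim is filed: Mar 20, 2016 + 15 days = Apr 4, 2016.
The adjuster is assigned: Apr 4, 2016 + 4 weeks = May 2, 2016.
The site inspection is completed: May 2, 2016 + 6 weeks = Jun 13, 2016.
The damage estimate is finalized: Jun 13, 2016 + 33 days = Jul 16, 2016.
The claim is approved: Jul 16, 2016 + 12 days = Jul 28, 2016.
Mar 22, 2016 falls between when the loss event occurs (Mar 20, 2016) and when the claim is filed (Apr 4, 2016).

The loss event occurs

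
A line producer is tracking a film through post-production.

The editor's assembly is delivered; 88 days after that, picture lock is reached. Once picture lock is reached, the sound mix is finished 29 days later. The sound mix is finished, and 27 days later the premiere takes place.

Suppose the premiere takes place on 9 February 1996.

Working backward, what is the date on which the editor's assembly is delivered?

The premiere takes place: Feb 9, 1996.
The sound mix is finished: Feb 9, 1996 − 27 days = Jan 13, 1996.
Picture lock is reached: Jan 13, 1996 − 29 days = Dec 15, 1995.
The editor's assembly is delivered: Dec 15, 1995 − 88 days = Sep 18, 1995.

18 September 1995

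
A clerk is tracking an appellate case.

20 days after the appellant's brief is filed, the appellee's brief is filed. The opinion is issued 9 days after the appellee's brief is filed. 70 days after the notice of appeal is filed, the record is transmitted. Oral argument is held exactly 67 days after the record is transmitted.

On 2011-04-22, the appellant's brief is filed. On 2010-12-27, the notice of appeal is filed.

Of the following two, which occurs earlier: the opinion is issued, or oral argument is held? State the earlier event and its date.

Oral argument is held — 2011-05-13

The appellant's brief is filed: Apr 22, 2011.
The appellee's brief is filed: Apr 22, 2011 + 20 days = May 12, 2011.
The opinion is issued: May 12, 2011 + 9 days = May 21, 2011.
The notice of appeal is filed: Dec 27, 2010.
The record is transmitted: Dec 27, 2010 + 70 days = Mar 7, 2011.
Oral argument is held: Mar 7, 2011 + 67 days = May 13, 2011.
Comparing: the opinion is issued on May 21, 2011 vs oral argument is held on May 13, 2011. Earlier: oral argument is held.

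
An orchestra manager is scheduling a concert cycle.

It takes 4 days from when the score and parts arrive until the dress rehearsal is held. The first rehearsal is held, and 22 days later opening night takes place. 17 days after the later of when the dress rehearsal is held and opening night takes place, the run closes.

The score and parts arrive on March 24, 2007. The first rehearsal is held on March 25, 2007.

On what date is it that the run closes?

The score and parts arrive: Mar 24, 2007.
The dress rehearsal is held: Mar 24, 2007 + 4 days = Mar 28, 2007.
The first rehearsal is held: Mar 25, 2007.
Opening night takes place: Mar 25, 2007 + 22 days = Apr 16, 2007.
Both prerequisites met — the dress rehearsal is held (Mar 28, 2007), opening night takes place (Apr 16, 2007); the later is Apr 16, 2007.
The run closes: Apr 16, 2007 + 17 days = May 3, 2007.

May 3, 2007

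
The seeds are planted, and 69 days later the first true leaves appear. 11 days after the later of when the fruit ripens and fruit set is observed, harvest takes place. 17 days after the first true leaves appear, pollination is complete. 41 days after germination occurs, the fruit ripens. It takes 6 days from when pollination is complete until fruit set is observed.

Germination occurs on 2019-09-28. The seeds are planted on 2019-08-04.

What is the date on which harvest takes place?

Germination occurs: Sep 28, 2019.
The fruit ripens: Sep 28, 2019 + 41 days = Nov 8, 2019.
The seeds are planted: Aug 4, 2019.
The first true leaves appear: Aug 4, 2019 + 69 days = Oct 12, 2019.
Pollination is complete: Oct 12, 2019 + 17 days = Oct 29, 2019.
Fruit set is observed: Oct 29, 2019 + 6 days = Nov 4, 2019.
Both prerequisites met — the fruit ripens (Nov 8, 2019), fruit set is observed (Nov 4, 2019); the later is Nov 8, 2019.
Harvest takes place: Nov 8, 2019 + 11 days = Nov 19, 2019.

2019-11-19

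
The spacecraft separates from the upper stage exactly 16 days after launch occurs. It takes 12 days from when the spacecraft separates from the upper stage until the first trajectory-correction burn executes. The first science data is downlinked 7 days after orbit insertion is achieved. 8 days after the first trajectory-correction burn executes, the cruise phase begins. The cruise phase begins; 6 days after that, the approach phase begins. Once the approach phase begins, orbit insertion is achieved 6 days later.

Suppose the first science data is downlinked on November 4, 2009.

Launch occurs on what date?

September 10, 2009

The first science data is downlinked: Nov 4, 2009.
Orbit insertion is achieved: Nov 4, 2009 − 7 days = Oct 28, 2009.
The approach phase begins: Oct 28, 2009 − 6 days = Oct 22, 2009.
The cruise phase begins: Oct 22, 2009 − 6 days = Oct 16, 2009.
The first trajectory-correction burn executes: Oct 16, 2009 − 8 days = Oct 8, 2009.
The spacecraft separates from the upper stage: Oct 8, 2009 − 12 days = Sep 26, 2009.
Launch occurs: Sep 26, 2009 − 16 days = Sep 10, 2009.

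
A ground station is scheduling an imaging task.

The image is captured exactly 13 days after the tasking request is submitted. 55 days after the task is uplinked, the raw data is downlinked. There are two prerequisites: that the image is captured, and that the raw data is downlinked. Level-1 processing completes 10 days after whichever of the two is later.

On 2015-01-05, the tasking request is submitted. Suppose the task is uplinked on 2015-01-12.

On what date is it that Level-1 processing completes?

2015-03-18

The tasking request is submitted: Jan 5, 2015.
The image is captured: Jan 5, 2015 + 13 days = Jan 18, 2015.
The task is uplinked: Jan 12, 2015.
The raw data is downlinked: Jan 12, 2015 + 55 days = Mar 8, 2015.
Both prerequisites met — the image is captured (Jan 18, 2015), the raw data is downlinked (Mar 8, 2015); the later is Mar 8, 2015.
Level-1 processing completes: Mar 8, 2015 + 10 days = Mar 18, 2015.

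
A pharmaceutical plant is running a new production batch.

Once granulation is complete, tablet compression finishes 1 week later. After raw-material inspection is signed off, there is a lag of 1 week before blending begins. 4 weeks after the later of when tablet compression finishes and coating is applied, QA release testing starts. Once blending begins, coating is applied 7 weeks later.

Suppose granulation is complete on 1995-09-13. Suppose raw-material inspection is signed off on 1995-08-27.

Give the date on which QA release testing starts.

Granulation is complete: Sep 13, 1995.
Tablet compression finishes: Sep 13, 1995 + 1 week = Sep 20, 1995.
Raw-material inspection is signed off: Aug 27, 1995.
Blending begins: Aug 27, 1995 + 1 week = Sep 3, 1995.
Coating is applied: Sep 3, 1995 + 7 weeks = Oct 22, 1995.
Both prerequisites met — tablet compression finishes (Sep 20, 1995), coating is applied (Oct 22, 1995); the later is Oct 22, 1995.
QA release testing starts: Oct 22, 1995 + 4 weeks = Nov 19, 1995.

1995-11-19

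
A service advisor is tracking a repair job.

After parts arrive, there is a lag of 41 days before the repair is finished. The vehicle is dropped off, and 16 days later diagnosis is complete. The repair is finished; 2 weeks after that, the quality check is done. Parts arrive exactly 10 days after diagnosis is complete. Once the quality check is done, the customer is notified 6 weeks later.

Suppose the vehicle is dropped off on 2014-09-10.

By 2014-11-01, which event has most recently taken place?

Parts arrive

The vehicle is dropped off: Sep 10, 2014.
Diagnosis is complete: Sep 10, 2014 + 16 days = Sep 26, 2014.
Parts arrive: Sep 26, 2014 + 10 days = Oct 6, 2014.
The repair is finished: Oct 6, 2014 + 41 days = Nov 16, 2014.
The quality check is done: Nov 16, 2014 + 2 weeks = Nov 30, 2014.
The customer is notified: Nov 30, 2014 + 6 weeks = Jan 11, 2015.
Nov 1, 2014 falls between when parts arrive (Oct 6, 2014) and when the repair is finished (Nov 16, 2014).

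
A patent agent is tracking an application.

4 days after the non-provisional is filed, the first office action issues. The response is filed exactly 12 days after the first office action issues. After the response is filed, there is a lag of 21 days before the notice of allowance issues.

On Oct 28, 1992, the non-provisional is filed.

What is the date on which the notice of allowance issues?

The non-provisional is filed: Oct 28, 1992.
The first office action issues: Oct 28, 1992 + 4 days = Nov 1, 1992.
The response is filed: Nov 1, 1992 + 12 days = Nov 13, 1992.
The notice of allowance issues: Nov 13, 1992 + 21 days = Dec 4, 1992.

Dec 4, 1992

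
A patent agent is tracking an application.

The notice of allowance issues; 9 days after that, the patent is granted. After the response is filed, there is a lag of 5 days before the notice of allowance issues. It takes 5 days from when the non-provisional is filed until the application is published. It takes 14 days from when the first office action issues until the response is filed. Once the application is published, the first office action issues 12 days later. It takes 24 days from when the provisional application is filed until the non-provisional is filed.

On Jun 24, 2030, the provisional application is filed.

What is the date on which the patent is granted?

Sep 1, 2030

The provisional application is filed: Jun 24, 2030.
The non-provisional is filed: Jun 24, 2030 + 24 days = Jul 18, 2030.
The application is published: Jul 18, 2030 + 5 days = Jul 23, 2030.
The first office action issues: Jul 23, 2030 + 12 days = Aug 4, 2030.
The response is filed: Aug 4, 2030 + 14 days = Aug 18, 2030.
The notice of allowance issues: Aug 18, 2030 + 5 days = Aug 23, 2030.
The patent is granted: Aug 23, 2030 + 9 days = Sep 1, 2030.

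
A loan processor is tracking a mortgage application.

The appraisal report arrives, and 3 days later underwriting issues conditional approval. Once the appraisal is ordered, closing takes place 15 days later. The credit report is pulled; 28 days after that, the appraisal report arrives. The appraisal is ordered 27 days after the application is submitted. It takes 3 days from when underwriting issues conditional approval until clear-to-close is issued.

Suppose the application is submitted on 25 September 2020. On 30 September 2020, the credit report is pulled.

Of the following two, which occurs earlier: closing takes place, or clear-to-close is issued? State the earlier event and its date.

The application is submitted: Sep 25, 2020.
The appraisal is ordered: Sep 25, 2020 + 27 days = Oct 22, 2020.
Closing takes place: Oct 22, 2020 + 15 days = Nov 6, 2020.
The credit report is pulled: Sep 30, 2020.
The appraisal report arrives: Sep 30, 2020 + 28 days = Oct 28, 2020.
Underwriting issues conditional approval: Oct 28, 2020 + 3 days = Oct 31, 2020.
Clear-to-close is issued: Oct 31, 2020 + 3 days = Nov 3, 2020.
Comparing: closing takes place on Nov 6, 2020 vs clear-to-close is issued on Nov 3, 2020. Earlier: clear-to-close is issued.

Clear-to-close is issued — 3 November 2020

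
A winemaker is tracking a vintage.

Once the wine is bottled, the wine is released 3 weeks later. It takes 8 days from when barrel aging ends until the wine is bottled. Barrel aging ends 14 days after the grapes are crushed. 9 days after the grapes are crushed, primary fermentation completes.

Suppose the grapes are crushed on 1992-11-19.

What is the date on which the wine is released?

The grapes are crushed: Nov 19, 1992.
Barrel aging ends: Nov 19, 1992 + 14 days = Dec 3, 1992.
The wine is bottled: Dec 3, 1992 + 8 days = Dec 11, 1992.
The wine is released: Dec 11, 1992 + 3 weeks = Jan 1, 1993.

1993-01-01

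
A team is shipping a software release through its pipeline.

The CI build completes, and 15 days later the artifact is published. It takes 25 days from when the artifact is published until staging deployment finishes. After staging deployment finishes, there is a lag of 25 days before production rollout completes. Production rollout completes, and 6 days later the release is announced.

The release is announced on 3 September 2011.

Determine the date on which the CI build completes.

The release is announced: Sep 3, 2011.
Production rollout completes: Sep 3, 2011 − 6 days = Aug 28, 2011.
Staging deployment finishes: Aug 28, 2011 − 25 days = Aug 3, 2011.
The artifact is published: Aug 3, 2011 − 25 days = Jul 9, 2011.
The CI build completes: Jul 9, 2011 − 15 days = Jun 24, 2011.

24 June 2011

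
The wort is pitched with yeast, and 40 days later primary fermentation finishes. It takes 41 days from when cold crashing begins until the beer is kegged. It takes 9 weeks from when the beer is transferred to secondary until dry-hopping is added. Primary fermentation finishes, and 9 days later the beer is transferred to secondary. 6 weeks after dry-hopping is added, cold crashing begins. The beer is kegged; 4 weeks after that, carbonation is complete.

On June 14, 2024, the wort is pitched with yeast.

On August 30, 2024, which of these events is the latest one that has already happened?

The beer is transferred to secondary

The wort is pitched with yeast: Jun 14, 2024.
Primary fermentation finishes: Jun 14, 2024 + 40 days = Jul 24, 2024.
The beer is transferred to secondary: Jul 24, 2024 + 9 days = Aug 2, 2024.
Dry-hopping is added: Aug 2, 2024 + 9 weeks = Oct 4, 2024.
Cold crashing begins: Oct 4, 2024 + 6 weeks = Nov 15, 2024.
The beer is kegged: Nov 15, 2024 + 41 days = Dec 26, 2024.
Carbonation is complete: Dec 26, 2024 + 4 weeks = Jan 23, 2025.
Aug 30, 2024 falls between when the beer is transferred to secondary (Aug 2, 2024) and when dry-hopping is added (Oct 4, 2024).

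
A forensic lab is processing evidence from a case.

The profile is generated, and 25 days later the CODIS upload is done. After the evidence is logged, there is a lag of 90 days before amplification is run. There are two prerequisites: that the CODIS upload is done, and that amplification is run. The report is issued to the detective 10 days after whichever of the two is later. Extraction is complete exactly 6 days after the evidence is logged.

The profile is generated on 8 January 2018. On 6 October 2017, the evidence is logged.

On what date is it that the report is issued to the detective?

The profile is generated: Jan 8, 2018.
The CODIS upload is done: Jan 8, 2018 + 25 days = Feb 2, 2018.
The evidence is logged: Oct 6, 2017.
Amplification is run: Oct 6, 2017 + 90 days = Jan 4, 2018.
Both prerequisites met — the CODIS upload is done (Feb 2, 2018), amplification is run (Jan 4, 2018); the later is Feb 2, 2018.
The report is issued to the detective: Feb 2, 2018 + 10 days = Feb 12, 2018.

12 February 2018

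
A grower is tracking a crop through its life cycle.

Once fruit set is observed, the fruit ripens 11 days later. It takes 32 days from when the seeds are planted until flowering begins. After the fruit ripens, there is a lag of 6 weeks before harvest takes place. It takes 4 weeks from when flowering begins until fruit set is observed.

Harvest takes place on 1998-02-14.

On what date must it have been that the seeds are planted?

1997-10-24

Harvest takes place: Feb 14, 1998.
The fruit ripens: Feb 14, 1998 − 6 weeks = Jan 3, 1998.
Fruit set is observed: Jan 3, 1998 − 11 days = Dec 23, 1997.
Flowering begins: Dec 23, 1997 − 4 weeks = Nov 25, 1997.
The seeds are planted: Nov 25, 1997 − 32 days = Oct 24, 1997.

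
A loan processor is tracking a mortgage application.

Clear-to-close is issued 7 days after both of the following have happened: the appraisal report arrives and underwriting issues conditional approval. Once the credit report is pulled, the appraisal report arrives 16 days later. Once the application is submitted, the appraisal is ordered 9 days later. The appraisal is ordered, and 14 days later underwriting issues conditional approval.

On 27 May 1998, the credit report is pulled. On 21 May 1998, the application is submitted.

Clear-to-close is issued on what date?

20 June 1998

The credit report is pulled: May 27, 1998.
The appraisal report arrives: May 27, 1998 + 16 days = Jun 12, 1998.
The application is submitted: May 21, 1998.
The appraisal is ordered: May 21, 1998 + 9 days = May 30, 1998.
Underwriting issues conditional approval: May 30, 1998 + 14 days = Jun 13, 1998.
Both prerequisites met — the appraisal report arrives (Jun 12, 1998), underwriting issues conditional approval (Jun 13, 1998); the later is Jun 13, 1998.
Clear-to-close is issued: Jun 13, 1998 + 7 days = Jun 20, 1998.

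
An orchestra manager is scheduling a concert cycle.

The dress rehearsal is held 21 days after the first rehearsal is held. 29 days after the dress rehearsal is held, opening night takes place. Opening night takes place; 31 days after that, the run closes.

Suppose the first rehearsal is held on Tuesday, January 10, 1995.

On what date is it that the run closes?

Saturday, April 1, 1995

The first rehearsal is held: Jan 10, 1995.
The dress rehearsal is held: Jan 10, 1995 + 21 days = Jan 31, 1995.
Opening night takes place: Jan 31, 1995 + 29 days = Mar 1, 1995.
The run closes: Mar 1, 1995 + 31 days = Apr 1, 1995.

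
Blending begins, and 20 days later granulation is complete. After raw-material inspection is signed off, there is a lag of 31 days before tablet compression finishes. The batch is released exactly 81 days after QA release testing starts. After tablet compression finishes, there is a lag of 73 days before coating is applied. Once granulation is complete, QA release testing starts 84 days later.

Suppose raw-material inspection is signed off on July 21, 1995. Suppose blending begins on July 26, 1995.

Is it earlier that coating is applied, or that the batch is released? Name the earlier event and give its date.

Raw-material inspection is signed off: Jul 21, 1995.
Tablet compression finishes: Jul 21, 1995 + 31 days = Aug 21, 1995.
Coating is applied: Aug 21, 1995 + 73 days = Nov 2, 1995.
Blending begins: Jul 26, 1995.
Granulation is complete: Jul 26, 1995 + 20 days = Aug 15, 1995.
QA release testing starts: Aug 15, 1995 + 84 days = Nov 7, 1995.
The batch is released: Nov 7, 1995 + 81 days = Jan 27, 1996.
Comparing: coating is applied on Nov 2, 1995 vs the batch is released on Jan 27, 1996. Earlier: coating is applied.

Coating is applied — November 2, 1995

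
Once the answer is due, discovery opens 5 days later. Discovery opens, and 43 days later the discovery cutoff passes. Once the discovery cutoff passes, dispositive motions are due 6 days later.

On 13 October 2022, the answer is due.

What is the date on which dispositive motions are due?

The answer is due: Oct 13, 2022.
Discovery opens: Oct 13, 2022 + 5 days = Oct 18, 2022.
The discovery cutoff passes: Oct 18, 2022 + 43 days = Nov 30, 2022.
Dispositive motions are due: Nov 30, 2022 + 6 days = Dec 6, 2022.

6 December 2022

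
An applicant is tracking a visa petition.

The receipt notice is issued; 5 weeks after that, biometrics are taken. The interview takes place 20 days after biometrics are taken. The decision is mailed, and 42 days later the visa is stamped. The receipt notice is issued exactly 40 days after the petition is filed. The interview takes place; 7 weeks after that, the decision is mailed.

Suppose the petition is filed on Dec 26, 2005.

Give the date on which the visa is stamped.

Jun 30, 2006

The petition is filed: Dec 26, 2005.
The receipt notice is issued: Dec 26, 2005 + 40 days = Feb 4, 2006.
Biometrics are taken: Feb 4, 2006 + 5 weeks = Mar 11, 2006.
The interview takes place: Mar 11, 2006 + 20 days = Mar 31, 2006.
The decision is mailed: Mar 31, 2006 + 7 weeks = May 19, 2006.
The visa is stamped: May 19, 2006 + 42 days = Jun 30, 2006.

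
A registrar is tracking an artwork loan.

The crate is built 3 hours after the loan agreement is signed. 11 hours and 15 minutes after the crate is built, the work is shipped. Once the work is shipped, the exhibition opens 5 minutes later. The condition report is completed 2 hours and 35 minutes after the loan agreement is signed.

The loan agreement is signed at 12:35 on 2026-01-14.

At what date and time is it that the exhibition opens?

The loan agreement is signed: 12:35 Jan 14, 2026.
The crate is built: 12:35 Jan 14, 2026 + 3h = 15:35 Jan 14, 2026.
The work is shipped: 15:35 Jan 14, 2026 + 11h15m = 02:50 Jan 15, 2026.
The exhibition opens: 02:50 Jan 15, 2026 + 5m = 02:55 Jan 15, 2026.

02:55 on 2026-01-15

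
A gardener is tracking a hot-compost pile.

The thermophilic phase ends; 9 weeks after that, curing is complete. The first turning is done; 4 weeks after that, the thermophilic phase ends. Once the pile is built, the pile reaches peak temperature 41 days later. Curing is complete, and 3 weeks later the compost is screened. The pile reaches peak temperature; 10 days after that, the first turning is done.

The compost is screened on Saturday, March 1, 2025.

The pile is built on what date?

The compost is screened: Mar 1, 2025.
Curing is complete: Mar 1, 2025 − 3 weeks = Feb 8, 2025.
The thermophilic phase ends: Feb 8, 2025 − 9 weeks = Dec 7, 2024.
The first turning is done: Dec 7, 2024 − 4 weeks = Nov 9, 2024.
The pile reaches peak temperature: Nov 9, 2024 − 10 days = Oct 30, 2024.
The pile is built: Oct 30, 2024 − 41 days = Sep 19, 2024.

Thursday, September 19, 2024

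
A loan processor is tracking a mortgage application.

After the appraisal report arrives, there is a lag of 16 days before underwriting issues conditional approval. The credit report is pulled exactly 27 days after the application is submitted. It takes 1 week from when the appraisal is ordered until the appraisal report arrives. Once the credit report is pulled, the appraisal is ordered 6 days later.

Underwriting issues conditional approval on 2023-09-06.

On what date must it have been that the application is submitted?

2023-07-12

Underwriting issues conditional approval: Sep 6, 2023.
The appraisal report arrives: Sep 6, 2023 − 16 days = Aug 21, 2023.
The appraisal is ordered: Aug 21, 2023 − 1 week = Aug 14, 2023.
The credit report is pulled: Aug 14, 2023 − 6 days = Aug 8, 2023.
The application is submitted: Aug 8, 2023 − 27 days = Jul 12, 2023.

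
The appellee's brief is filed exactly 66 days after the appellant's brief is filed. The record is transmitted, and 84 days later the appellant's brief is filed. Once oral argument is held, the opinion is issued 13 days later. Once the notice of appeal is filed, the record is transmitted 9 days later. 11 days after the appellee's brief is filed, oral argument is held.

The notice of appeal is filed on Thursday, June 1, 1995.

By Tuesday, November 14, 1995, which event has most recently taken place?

The notice of appeal is filed: Jun 1, 1995.
The record is transmitted: Jun 1, 1995 + 9 days = Jun 10, 1995.
The appellant's brief is filed: Jun 10, 1995 + 84 days = Sep 2, 1995.
The appellee's brief is filed: Sep 2, 1995 + 66 days = Nov 7, 1995.
Oral argument is held: Nov 7, 1995 + 11 days = Nov 18, 1995.
The opinion is issued: Nov 18, 1995 + 13 days = Dec 1, 1995.
Nov 14, 1995 falls between when the appellee's brief is filed (Nov 7, 1995) and when oral argument is held (Nov 18, 1995).

The appellee's brief is filed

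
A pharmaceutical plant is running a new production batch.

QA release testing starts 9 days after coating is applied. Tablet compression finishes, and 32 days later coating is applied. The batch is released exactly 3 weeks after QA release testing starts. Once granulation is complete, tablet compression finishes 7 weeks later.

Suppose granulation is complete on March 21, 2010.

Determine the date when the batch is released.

July 10, 2010

Granulation is complete: Mar 21, 2010.
Tablet compression finishes: Mar 21, 2010 + 7 weeks = May 9, 2010.
Coating is applied: May 9, 2010 + 32 days = Jun 10, 2010.
QA release testing starts: Jun 10, 2010 + 9 days = Jun 19, 2010.
The batch is released: Jun 19, 2010 + 3 weeks = Jul 10, 2010.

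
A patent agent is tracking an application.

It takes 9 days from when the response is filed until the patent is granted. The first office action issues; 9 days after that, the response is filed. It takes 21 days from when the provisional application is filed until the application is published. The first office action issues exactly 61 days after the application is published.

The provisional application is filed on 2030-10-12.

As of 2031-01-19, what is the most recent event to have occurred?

The response is filed

The provisional application is filed: Oct 12, 2030.
The application is published: Oct 12, 2030 + 21 days = Nov 2, 2030.
The first office action issues: Nov 2, 2030 + 61 days = Jan 2, 2031.
The response is filed: Jan 2, 2031 + 9 days = Jan 11, 2031.
The patent is granted: Jan 11, 2031 + 9 days = Jan 20, 2031.
Jan 19, 2031 falls between when the response is filed (Jan 11, 2031) and when the patent is granted (Jan 20, 2031).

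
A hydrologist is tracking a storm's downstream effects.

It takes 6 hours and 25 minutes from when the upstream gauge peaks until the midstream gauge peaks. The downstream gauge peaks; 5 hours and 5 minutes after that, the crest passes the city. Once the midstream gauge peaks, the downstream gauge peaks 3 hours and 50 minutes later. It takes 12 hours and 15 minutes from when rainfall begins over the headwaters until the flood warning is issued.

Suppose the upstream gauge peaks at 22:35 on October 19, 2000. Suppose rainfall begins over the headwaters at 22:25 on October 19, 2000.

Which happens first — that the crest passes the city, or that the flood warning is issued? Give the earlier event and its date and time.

The flood warning is issued — 10:40 on October 20, 2000

The upstream gauge peaks: 22:35 Oct 19, 2000.
The midstream gauge peaks: 22:35 Oct 19, 2000 + 6h25m = 05:00 Oct 20, 2000.
The downstream gauge peaks: 05:00 Oct 20, 2000 + 3h50m = 08:50 Oct 20, 2000.
The crest passes the city: 08:50 Oct 20, 2000 + 5h05m = 13:55 Oct 20, 2000.
Rainfall begins over the headwaters: 22:25 Oct 19, 2000.
The flood warning is issued: 22:25 Oct 19, 2000 + 12h15m = 10:40 Oct 20, 2000.
Comparing: the crest passes the city at 13:55 Oct 20, 2000 vs the flood warning is issued at 10:40 Oct 20, 2000. Earlier: the flood warning is issued.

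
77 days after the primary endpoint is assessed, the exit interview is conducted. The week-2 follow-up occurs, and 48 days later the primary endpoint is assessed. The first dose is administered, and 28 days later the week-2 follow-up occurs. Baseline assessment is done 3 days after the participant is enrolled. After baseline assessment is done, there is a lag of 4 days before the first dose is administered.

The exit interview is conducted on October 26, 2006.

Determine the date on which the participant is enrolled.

The exit interview is conducted: Oct 26, 2006.
The primary endpoint is assessed: Oct 26, 2006 − 77 days = Aug 10, 2006.
The week-2 follow-up occurs: Aug 10, 2006 − 48 days = Jun 23, 2006.
The first dose is administered: Jun 23, 2006 − 28 days = May 26, 2006.
Baseline assessment is done: May 26, 2006 − 4 days = May 22, 2006.
The participant is enrolled: May 22, 2006 − 3 days = May 19, 2006.

May 19, 2006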